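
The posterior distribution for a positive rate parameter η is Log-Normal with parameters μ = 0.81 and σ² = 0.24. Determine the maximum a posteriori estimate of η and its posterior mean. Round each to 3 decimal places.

Mode = exp(μ − σ²) = exp(0.57) = 1.768.
Mean = exp(μ + σ²/2) = exp(0.930) = 2.535.
The posterior is right-skewed, so the mean exceeds the mode.

η_MAP = 1.768, E[η|data] = 2.535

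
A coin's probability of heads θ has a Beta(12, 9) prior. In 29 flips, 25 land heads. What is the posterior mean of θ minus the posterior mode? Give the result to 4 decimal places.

Posterior: Beta(12+25, 9+4) = Beta(37, 13).
Mode = (37−1)/(37+13−2) = 36/48 = 0.7500.
Mean = 37/(37+13) = 37/50 = 0.7400.
Difference = 0.7400 − 0.7500 = -0.0100.
The posterior is left-skewed, so the mode exceeds the mean.

-0.0100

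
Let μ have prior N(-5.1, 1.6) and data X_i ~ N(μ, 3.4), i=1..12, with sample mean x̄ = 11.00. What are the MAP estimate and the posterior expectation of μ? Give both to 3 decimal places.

Posterior for μ is Normal. Precision-weighted mean: (1/1.6·-5.1 + 12/3.4·11.00) / (1/1.6 + 12/3.4) = 8.578.
A Normal posterior is symmetric, so mode = mean.

μ_MAP = 8.578, E[μ|data] = 8.578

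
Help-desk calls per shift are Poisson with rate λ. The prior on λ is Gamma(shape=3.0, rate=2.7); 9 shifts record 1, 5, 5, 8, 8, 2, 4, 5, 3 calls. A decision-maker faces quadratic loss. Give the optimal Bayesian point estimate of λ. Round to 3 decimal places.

3.761

Σ counts = 41. Posterior: Gamma(shape = 3.0+41 = 44.0, rate = 2.7+9 = 11.7).
Mode = (α−1)/β = 43.0/11.7 = 3.675.
Mean = α/β = 44.0/11.7 = 3.761.
Quadratic loss ⇒ the optimal estimator is the posterior mean.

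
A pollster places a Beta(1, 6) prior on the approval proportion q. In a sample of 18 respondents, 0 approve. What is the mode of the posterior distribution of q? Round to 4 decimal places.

Posterior: Beta(1+0, 6+18) = Beta(1, 24).
Since α = 1 ≤ 1 and β > 1, the Beta density is monotone decreasing on [0,1]; the mode is at 0.
Mean = 1/(1+24) = 0.0400.
This is the posterior mode — the MAP estimate.

0.0000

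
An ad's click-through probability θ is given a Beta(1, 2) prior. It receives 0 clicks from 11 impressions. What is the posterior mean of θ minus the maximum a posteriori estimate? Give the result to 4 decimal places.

0.0714

Posterior: Beta(1+0, 2+11) = Beta(1, 13).
Since α = 1 ≤ 1 and β > 1, the Beta density is monotone decreasing on [0,1]; the mode is at 0.
Mean = 1/(1+13) = 0.0714.
Difference = 0.0714 − 0.0000 = 0.0714.
The mean is pulled above the mode by the posterior's right skew.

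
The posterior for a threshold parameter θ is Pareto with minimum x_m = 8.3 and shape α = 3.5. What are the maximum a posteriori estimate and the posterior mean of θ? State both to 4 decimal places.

θ_MAP = 8.3000, E[θ|data] = 11.6200

The Pareto density is strictly decreasing on [x_m, ∞), so the mode is x_m = 8.3000.
Mean = α·x_m/(α−1) = 3.5·8.3/2.5 = 11.6200.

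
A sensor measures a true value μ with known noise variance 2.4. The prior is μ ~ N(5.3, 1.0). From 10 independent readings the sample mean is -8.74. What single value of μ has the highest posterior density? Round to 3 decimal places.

Posterior for μ is Normal. Precision-weighted mean: (1/1.0·5.3 + 10/2.4·-8.74) / (1/1.0 + 10/2.4) = -6.023.
A Normal posterior is symmetric, so mode = mean.
This is the posterior mode — the MAP estimate.

-6.023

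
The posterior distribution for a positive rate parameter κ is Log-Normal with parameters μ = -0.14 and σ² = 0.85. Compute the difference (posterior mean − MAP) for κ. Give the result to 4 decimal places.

0.9582

Mode = exp(μ − σ²) = exp(-0.99) = 0.3716.
Mean = exp(μ + σ²/2) = exp(0.285) = 1.3298.
Difference = 1.3298 − 0.3716 = 0.9582.
The posterior is right-skewed, so the mean exceeds the mode.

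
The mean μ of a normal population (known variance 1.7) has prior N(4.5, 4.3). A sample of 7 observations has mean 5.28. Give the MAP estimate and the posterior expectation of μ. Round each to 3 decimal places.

Posterior for μ is Normal. Precision-weighted mean: (1/4.3·4.5 + 7/1.7·5.28) / (1/4.3 + 7/1.7) = 5.238.
A Normal posterior is symmetric, so mode = mean.

MAP = 5.238; posterior mean = 5.238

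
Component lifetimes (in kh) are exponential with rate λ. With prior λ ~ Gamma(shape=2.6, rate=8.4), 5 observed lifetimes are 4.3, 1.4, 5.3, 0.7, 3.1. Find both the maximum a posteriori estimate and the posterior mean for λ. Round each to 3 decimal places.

MAP = 0.284; posterior mean = 0.328

Σ times = 14.8. Posterior: Gamma(shape = 2.6+5 = 7.6, rate = 8.4+14.8 = 23.2).
Mode = (α−1)/β = 6.6/23.2 = 0.284.
Mean = α/β = 7.6/23.2 = 0.328.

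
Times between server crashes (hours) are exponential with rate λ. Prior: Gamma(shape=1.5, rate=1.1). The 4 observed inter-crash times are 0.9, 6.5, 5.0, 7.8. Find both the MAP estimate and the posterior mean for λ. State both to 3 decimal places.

λ_MAP = 0.211, E[λ|data] = 0.258

Σ times = 20.2. Posterior: Gamma(shape = 1.5+4 = 5.5, rate = 1.1+20.2 = 21.3).
Mode = (α−1)/β = 4.5/21.3 = 0.211.
Mean = α/β = 5.5/21.3 = 0.258.
Mean > mode: the posterior has a right tail.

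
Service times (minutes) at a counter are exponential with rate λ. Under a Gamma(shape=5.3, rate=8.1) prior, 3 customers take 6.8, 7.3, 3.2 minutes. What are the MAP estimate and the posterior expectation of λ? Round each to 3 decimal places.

MAP = 0.287; posterior mean = 0.327

Σ times = 17.3. Posterior: Gamma(shape = 5.3+3 = 8.3, rate = 8.1+17.3 = 25.4).
Mode = (α−1)/β = 7.3/25.4 = 0.287.
Mean = α/β = 8.3/25.4 = 0.327.
Right-skewed posterior ⇒ mode < mean.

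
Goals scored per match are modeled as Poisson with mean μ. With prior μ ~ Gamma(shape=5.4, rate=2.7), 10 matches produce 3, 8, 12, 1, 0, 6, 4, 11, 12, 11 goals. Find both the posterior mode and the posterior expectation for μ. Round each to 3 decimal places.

MAP: 5.701. Posterior mean: 5.780.

Σ counts = 68. Posterior: Gamma(shape = 5.4+68 = 73.4, rate = 2.7+10 = 12.7).
Mode = (α−1)/β = 72.4/12.7 = 5.701.
Mean = α/β = 73.4/12.7 = 5.780.
The posterior is right-skewed, so the mean exceeds the mode.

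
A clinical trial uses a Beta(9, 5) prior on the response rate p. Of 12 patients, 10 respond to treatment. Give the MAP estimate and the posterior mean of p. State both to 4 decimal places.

Posterior: Beta(9+10, 5+2) = Beta(19, 7).
Mode = (19−1)/(19+7−2) = 18/24 = 0.7500.
Mean = 19/(19+7) = 19/26 = 0.7308.

p_MAP = 0.7500, E[p|data] = 0.7308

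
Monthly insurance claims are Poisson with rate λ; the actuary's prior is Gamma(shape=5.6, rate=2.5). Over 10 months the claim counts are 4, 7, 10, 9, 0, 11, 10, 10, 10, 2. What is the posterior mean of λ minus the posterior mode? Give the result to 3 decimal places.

Σ counts = 73. Posterior: Gamma(shape = 5.6+73 = 78.6, rate = 2.5+10 = 12.5).
Mode = (α−1)/β = 77.6/12.5 = 6.208.
Mean = α/β = 78.6/12.5 = 6.288.
Difference = 6.288 − 6.208 = 0.080.

0.080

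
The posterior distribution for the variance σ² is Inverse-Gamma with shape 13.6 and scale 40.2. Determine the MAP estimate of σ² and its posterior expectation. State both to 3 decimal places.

Mode = β/(α+1) = 40.2/14.6 = 2.753.
Mean = β/(α−1) = 40.2/12.6 = 3.190.

σ²_MAP = 2.753, E[σ²|data] = 3.190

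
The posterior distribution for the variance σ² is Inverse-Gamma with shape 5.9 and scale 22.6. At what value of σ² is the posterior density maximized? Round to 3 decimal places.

3.275

Mode = β/(α+1) = 22.6/6.9 = 3.275.
Mean = β/(α−1) = 22.6/4.9 = 4.612.
This is the posterior mode — the MAP estimate.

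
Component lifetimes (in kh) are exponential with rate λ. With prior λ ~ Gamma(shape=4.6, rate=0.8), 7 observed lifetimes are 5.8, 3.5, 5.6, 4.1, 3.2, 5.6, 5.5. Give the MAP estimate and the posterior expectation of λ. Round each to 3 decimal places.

Σ times = 33.3. Posterior: Gamma(shape = 4.6+7 = 11.6, rate = 0.8+33.3 = 34.1).
Mode = (α−1)/β = 10.6/34.1 = 0.311.
Mean = α/β = 11.6/34.1 = 0.340.
The mean is pulled above the mode by the posterior's right skew.

MAP estimate = 0.311, posterior expectation = 0.340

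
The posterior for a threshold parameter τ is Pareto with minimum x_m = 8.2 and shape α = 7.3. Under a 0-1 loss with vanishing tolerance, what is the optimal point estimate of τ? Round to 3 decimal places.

The Pareto density is strictly decreasing on [x_m, ∞), so the mode is x_m = 8.200.
Mean = α·x_m/(α−1) = 7.3·8.2/6.3 = 9.502.
This is the posterior mode — the MAP estimate.

8.200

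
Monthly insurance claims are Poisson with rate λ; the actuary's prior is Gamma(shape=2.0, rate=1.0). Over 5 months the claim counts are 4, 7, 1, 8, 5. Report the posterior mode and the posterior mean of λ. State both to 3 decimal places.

Σ counts = 25. Posterior: Gamma(shape = 2.0+25 = 27.0, rate = 1.0+5 = 6.0).
Mode = (α−1)/β = 26.0/6.0 = 4.333.
Mean = α/β = 27.0/6.0 = 4.500.

posterior mode = 4.333, posterior mean = 4.500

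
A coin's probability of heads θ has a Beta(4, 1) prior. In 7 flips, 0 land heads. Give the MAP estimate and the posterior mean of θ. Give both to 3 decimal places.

MAP: 0.300. Posterior mean: 0.333.

Posterior: Beta(4+0, 1+7) = Beta(4, 8).
Mode = (4−1)/(4+8−2) = 3/10 = 0.300.
Mean = 4/(4+8) = 4/12 = 0.333.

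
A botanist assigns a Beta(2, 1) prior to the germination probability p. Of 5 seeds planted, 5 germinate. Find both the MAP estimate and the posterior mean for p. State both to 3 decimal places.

MAP = 1.000, posterior mean = 0.875

Posterior: Beta(2+5, 1+0) = Beta(7, 1).
Since β = 1 ≤ 1 and α > 1, the Beta density is monotone increasing on [0,1]; the mode is at 1.
Mean = 7/(7+1) = 0.875.
Left-skewed posterior ⇒ mean < mode.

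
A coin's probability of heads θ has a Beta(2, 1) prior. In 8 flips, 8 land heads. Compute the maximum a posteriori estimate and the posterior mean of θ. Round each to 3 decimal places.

maximum a posteriori estimate = 1.000, posterior mean = 0.909

Posterior: Beta(2+8, 1+0) = Beta(10, 1).
Since β = 1 ≤ 1 and α > 1, the Beta density is monotone increasing on [0,1]; the mode is at 1.
Mean = 10/(10+1) = 0.909.
Mode > mean: the posterior has a left tail.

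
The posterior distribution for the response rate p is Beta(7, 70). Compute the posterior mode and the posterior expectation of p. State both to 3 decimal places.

Mode = (7−1)/(7+70−2) = 6/75 = 0.080.
Mean = 7/(7+70) = 7/77 = 0.091.

MAP = 0.080, posterior mean = 0.091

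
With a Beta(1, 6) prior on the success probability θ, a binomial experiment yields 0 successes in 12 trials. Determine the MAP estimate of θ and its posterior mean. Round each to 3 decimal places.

Posterior: Beta(1+0, 6+12) = Beta(1, 18).
Since α = 1 ≤ 1 and β > 1, the Beta density is monotone decreasing on [0,1]; the mode is at 0.
Mean = 1/(1+18) = 0.053.

MAP: 0.000. Posterior mean: 0.053.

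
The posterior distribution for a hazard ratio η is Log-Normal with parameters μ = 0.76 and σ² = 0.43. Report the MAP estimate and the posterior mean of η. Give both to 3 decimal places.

Mode = exp(μ − σ²) = exp(0.33) = 1.391.
Mean = exp(μ + σ²/2) = exp(0.975) = 2.651.
The posterior is right-skewed, so the mean exceeds the mode.

MAP estimate = 1.391, posterior mean = 2.651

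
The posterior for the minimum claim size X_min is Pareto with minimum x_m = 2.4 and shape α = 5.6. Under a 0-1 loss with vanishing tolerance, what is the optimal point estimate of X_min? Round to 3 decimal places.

The Pareto density is strictly decreasing on [x_m, ∞), so the mode is x_m = 2.400.
Mean = α·x_m/(α−1) = 5.6·2.4/4.6 = 2.922.
This is the posterior mode — the MAP estimate.

2.400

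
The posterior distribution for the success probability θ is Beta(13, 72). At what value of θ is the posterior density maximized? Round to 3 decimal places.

0.145

Mode = (13−1)/(13+72−2) = 12/83 = 0.145.
Mean = 13/(13+72) = 13/85 = 0.153.
This is the posterior mode — the MAP estimate.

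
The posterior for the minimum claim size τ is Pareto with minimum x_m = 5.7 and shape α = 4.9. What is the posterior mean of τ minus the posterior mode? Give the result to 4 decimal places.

1.4615

The Pareto density is strictly decreasing on [x_m, ∞), so the mode is x_m = 5.7000.
Mean = α·x_m/(α−1) = 4.9·5.7/3.9 = 7.1615.
Difference = 7.1615 − 5.7000 = 1.4615.
The mean is pulled above the mode by the posterior's right skew.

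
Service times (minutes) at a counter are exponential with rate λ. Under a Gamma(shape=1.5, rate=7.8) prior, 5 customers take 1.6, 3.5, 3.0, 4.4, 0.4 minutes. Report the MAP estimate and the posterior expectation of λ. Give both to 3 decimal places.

Σ times = 12.9. Posterior: Gamma(shape = 1.5+5 = 6.5, rate = 7.8+12.9 = 20.7).
Mode = (α−1)/β = 5.5/20.7 = 0.266.
Mean = α/β = 6.5/20.7 = 0.314.

λ_MAP = 0.266, E[λ|data] = 0.314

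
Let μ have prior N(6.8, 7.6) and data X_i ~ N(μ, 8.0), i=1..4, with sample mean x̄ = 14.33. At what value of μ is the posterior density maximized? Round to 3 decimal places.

12.761

Posterior for μ is Normal. Precision-weighted mean: (1/7.6·6.8 + 4/8.0·14.33) / (1/7.6 + 4/8.0) = 12.761.
A Normal posterior is symmetric, so mode = mean.
This is the posterior mode — the MAP estimate.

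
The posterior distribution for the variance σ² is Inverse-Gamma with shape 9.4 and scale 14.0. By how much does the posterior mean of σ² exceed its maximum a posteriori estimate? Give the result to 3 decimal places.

0.321

Mode = β/(α+1) = 14.0/10.4 = 1.346.
Mean = β/(α−1) = 14.0/8.4 = 1.667.
Difference = 1.667 − 1.346 = 0.321.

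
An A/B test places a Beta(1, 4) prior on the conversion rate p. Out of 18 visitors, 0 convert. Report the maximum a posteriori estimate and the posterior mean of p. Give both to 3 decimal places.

MAP: 0.000. Posterior mean: 0.043.

Posterior: Beta(1+0, 4+18) = Beta(1, 22).
Since α = 1 ≤ 1 and β > 1, the Beta density is monotone decreasing on [0,1]; the mode is at 0.
Mean = 1/(1+22) = 0.043.
The posterior is right-skewed, so the mean exceeds the mode.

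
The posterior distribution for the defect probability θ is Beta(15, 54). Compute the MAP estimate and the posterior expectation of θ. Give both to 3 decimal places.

MAP = 0.209; posterior mean = 0.217

Mode = (15−1)/(15+54−2) = 14/67 = 0.209.
Mean = 15/(15+54) = 15/69 = 0.217.
Mean > mode: the posterior has a right tail.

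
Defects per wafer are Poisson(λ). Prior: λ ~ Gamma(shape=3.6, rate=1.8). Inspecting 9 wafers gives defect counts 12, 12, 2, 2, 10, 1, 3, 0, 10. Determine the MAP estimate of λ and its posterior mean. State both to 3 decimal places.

Σ counts = 52. Posterior: Gamma(shape = 3.6+52 = 55.6, rate = 1.8+9 = 10.8).
Mode = (α−1)/β = 54.6/10.8 = 5.056.
Mean = α/β = 55.6/10.8 = 5.148.

MAP = 5.056; posterior mean = 5.148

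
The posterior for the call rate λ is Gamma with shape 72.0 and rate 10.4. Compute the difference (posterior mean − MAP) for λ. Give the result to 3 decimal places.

Mode = (α−1)/β = 71.0/10.4 = 6.827.
Mean = α/β = 72.0/10.4 = 6.923.
Difference = 6.923 − 6.827 = 0.096.

0.096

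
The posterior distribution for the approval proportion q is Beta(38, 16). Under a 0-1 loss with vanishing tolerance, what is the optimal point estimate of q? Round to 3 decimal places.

0.712

Mode = (38−1)/(38+16−2) = 37/52 = 0.712.
Mean = 38/(38+16) = 38/54 = 0.704.
This is the posterior mode — the MAP estimate.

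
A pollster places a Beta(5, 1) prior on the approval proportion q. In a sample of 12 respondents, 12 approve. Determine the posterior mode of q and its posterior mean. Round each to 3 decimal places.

MAP = 1.000, posterior mean = 0.944

Posterior: Beta(5+12, 1+0) = Beta(17, 1).
Since β = 1 ≤ 1 and α > 1, the Beta density is monotone increasing on [0,1]; the mode is at 1.
Mean = 17/(17+1) = 0.944.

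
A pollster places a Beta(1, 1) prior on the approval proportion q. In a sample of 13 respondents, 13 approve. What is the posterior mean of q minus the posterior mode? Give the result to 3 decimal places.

Posterior: Beta(1+13, 1+0) = Beta(14, 1).
Since β = 1 ≤ 1 and α > 1, the Beta density is monotone increasing on [0,1]; the mode is at 1.
Mean = 14/(14+1) = 0.933.
Difference = 0.933 − 1.000 = -0.067.
The posterior is left-skewed, so the mode exceeds the mean.

-0.067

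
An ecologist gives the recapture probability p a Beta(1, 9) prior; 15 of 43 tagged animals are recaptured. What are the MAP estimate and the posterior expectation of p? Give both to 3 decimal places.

MAP = 0.294, posterior mean = 0.302

Posterior: Beta(1+15, 9+28) = Beta(16, 37).
Mode = (16−1)/(16+37−2) = 15/51 = 0.294.
Mean = 16/(16+37) = 16/53 = 0.302.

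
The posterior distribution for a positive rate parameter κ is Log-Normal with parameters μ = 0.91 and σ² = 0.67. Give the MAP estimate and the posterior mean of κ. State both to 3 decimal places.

Mode = exp(μ − σ²) = exp(0.24) = 1.271.
Mean = exp(μ + σ²/2) = exp(1.245) = 3.473.

MAP = 1.271; posterior mean = 3.473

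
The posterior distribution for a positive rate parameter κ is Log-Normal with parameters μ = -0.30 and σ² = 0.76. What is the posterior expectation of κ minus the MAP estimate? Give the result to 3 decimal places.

0.737

Mode = exp(μ − σ²) = exp(-1.06) = 0.346.
Mean = exp(μ + σ²/2) = exp(0.080) = 1.083.
Difference = 1.083 − 0.346 = 0.737.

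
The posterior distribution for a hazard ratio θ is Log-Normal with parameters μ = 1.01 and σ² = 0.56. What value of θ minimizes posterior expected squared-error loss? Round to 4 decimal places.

3.6328

Mode = exp(μ − σ²) = exp(0.45) = 1.5683.
Mean = exp(μ + σ²/2) = exp(1.290) = 3.6328.
Squared-error loss ⇒ the optimal estimator is the posterior mean.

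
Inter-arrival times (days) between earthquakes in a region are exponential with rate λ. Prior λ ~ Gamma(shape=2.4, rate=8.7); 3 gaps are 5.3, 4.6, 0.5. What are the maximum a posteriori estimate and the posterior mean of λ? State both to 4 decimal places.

Σ times = 10.4. Posterior: Gamma(shape = 2.4+3 = 5.4, rate = 8.7+10.4 = 19.1).
Mode = (α−1)/β = 4.4/19.1 = 0.2304.
Mean = α/β = 5.4/19.1 = 0.2827.

MAP = 0.2304, posterior mean = 0.2827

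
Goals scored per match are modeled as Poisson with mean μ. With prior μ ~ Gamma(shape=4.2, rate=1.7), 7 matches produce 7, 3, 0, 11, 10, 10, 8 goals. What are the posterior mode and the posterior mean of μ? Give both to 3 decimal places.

MAP = 6.000, posterior mean = 6.115

Σ counts = 49. Posterior: Gamma(shape = 4.2+49 = 53.2, rate = 1.7+7 = 8.7).
Mode = (α−1)/β = 52.2/8.7 = 6.000.
Mean = α/β = 53.2/8.7 = 6.115.
The mean is pulled above the mode by the posterior's right skew.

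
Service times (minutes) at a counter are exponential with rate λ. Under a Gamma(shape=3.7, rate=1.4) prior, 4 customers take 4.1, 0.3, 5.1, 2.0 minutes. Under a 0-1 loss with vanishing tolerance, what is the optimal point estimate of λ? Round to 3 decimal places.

0.519

Σ times = 11.5. Posterior: Gamma(shape = 3.7+4 = 7.7, rate = 1.4+11.5 = 12.9).
Mode = (α−1)/β = 6.7/12.9 = 0.519.
Mean = α/β = 7.7/12.9 = 0.597.
This is the posterior mode — the MAP estimate.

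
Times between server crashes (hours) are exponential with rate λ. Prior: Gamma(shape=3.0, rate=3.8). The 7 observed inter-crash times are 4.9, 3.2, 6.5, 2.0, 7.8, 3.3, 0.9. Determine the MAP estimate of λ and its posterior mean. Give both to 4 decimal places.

Σ times = 28.6. Posterior: Gamma(shape = 3.0+7 = 10.0, rate = 3.8+28.6 = 32.4).
Mode = (α−1)/β = 9.0/32.4 = 0.2778.
Mean = α/β = 10.0/32.4 = 0.3086.

MAP = 0.2778; posterior mean = 0.3086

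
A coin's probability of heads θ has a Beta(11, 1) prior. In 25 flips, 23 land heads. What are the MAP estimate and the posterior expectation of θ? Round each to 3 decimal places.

Posterior: Beta(11+23, 1+2) = Beta(34, 3).
Mode = (34−1)/(34+3−2) = 33/35 = 0.943.
Mean = 34/(34+3) = 34/37 = 0.919.
Left-skewed posterior ⇒ mean < mode.

MAP = 0.943; posterior mean = 0.919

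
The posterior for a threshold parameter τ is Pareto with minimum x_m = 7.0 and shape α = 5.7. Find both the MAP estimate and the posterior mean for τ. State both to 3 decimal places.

τ_MAP = 7.000, E[τ|data] = 8.489

The Pareto density is strictly decreasing on [x_m, ∞), so the mode is x_m = 7.000.
Mean = α·x_m/(α−1) = 5.7·7.0/4.7 = 8.489.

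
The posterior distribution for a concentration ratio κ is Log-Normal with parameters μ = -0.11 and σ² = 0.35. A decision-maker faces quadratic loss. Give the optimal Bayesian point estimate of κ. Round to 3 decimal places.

1.067

Mode = exp(μ − σ²) = exp(-0.46) = 0.631.
Mean = exp(μ + σ²/2) = exp(0.065) = 1.067.
Quadratic loss ⇒ the optimal estimator is the posterior mean.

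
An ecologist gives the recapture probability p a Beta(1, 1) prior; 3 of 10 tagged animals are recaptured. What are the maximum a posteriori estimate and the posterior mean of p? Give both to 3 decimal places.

Posterior: Beta(1+3, 1+7) = Beta(4, 8).
Mode = (4−1)/(4+8−2) = 3/10 = 0.300.
With a flat prior the MAP equals the MLE, 3/10.
Mean = 4/(4+8) = 4/12 = 0.333.
Right-skewed posterior ⇒ mode < mean.

p_MAP = 0.300, E[p|data] = 0.333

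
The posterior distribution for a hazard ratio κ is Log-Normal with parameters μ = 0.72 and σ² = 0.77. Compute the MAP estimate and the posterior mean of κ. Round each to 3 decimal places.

Mode = exp(μ − σ²) = exp(-0.05) = 0.951.
Mean = exp(μ + σ²/2) = exp(1.105) = 3.019.
Mean > mode: the posterior has a right tail.

MAP estimate = 0.951, posterior mean = 3.019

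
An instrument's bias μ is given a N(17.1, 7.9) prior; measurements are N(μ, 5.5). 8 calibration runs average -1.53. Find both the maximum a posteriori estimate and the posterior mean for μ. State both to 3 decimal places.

MAP: -0.039. Posterior mean: -0.039.

Posterior for μ is Normal. Precision-weighted mean: (1/7.9·17.1 + 8/5.5·-1.53) / (1/7.9 + 8/5.5) = -0.039.
A Normal posterior is symmetric, so mode = mean.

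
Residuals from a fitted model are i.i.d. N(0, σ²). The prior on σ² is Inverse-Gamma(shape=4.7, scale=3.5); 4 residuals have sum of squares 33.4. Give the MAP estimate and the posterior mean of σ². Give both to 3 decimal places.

MAP = 2.623, posterior mean = 3.544

Posterior: Inverse-Gamma(shape = 4.7+4/2 = 6.7, scale = 3.5+33.4/2 = 20.2).
Mode = β/(α+1) = 20.2/7.7 = 2.623.
Mean = β/(α−1) = 20.2/5.7 = 3.544.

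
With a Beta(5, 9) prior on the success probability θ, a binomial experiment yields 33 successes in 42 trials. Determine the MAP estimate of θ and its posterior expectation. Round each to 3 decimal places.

MAP: 0.685. Posterior mean: 0.679.

Posterior: Beta(5+33, 9+9) = Beta(38, 18).
Mode = (38−1)/(38+18−2) = 37/54 = 0.685.
Mean = 38/(38+18) = 38/56 = 0.679.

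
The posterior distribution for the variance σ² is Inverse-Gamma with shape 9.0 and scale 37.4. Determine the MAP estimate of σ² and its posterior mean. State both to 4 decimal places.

Mode = β/(α+1) = 37.4/10.0 = 3.7400.
Mean = β/(α−1) = 37.4/8.0 = 4.6750.

MAP: 3.7400. Posterior mean: 4.6750.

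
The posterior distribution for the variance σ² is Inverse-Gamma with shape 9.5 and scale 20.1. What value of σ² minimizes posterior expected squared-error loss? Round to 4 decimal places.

Mode = β/(α+1) = 20.1/10.5 = 1.9143.
Mean = β/(α−1) = 20.1/8.5 = 2.3647.
Squared-error loss ⇒ the optimal estimator is the posterior mean.

2.3647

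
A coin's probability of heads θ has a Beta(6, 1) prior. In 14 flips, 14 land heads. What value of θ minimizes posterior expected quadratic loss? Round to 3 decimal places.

0.952

Posterior: Beta(6+14, 1+0) = Beta(20, 1).
Since β = 1 ≤ 1 and α > 1, the Beta density is monotone increasing on [0,1]; the mode is at 1.
Mean = 20/(20+1) = 0.952.
Quadratic loss ⇒ the optimal estimator is the posterior mean.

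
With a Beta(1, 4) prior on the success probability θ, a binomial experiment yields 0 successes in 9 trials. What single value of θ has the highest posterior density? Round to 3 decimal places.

Posterior: Beta(1+0, 4+9) = Beta(1, 13).
Since α = 1 ≤ 1 and β > 1, the Beta density is monotone decreasing on [0,1]; the mode is at 0.
Mean = 1/(1+13) = 0.071.
This is the posterior mode — the MAP estimate.

0.000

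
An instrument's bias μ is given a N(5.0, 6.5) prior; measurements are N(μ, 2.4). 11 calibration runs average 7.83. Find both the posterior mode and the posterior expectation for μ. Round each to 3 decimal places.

Posterior for μ is Normal. Precision-weighted mean: (1/6.5·5.0 + 11/2.4·7.83) / (1/6.5 + 11/2.4) = 7.738.
A Normal posterior is symmetric, so mode = mean.

MAP: 7.738. Posterior mean: 7.738.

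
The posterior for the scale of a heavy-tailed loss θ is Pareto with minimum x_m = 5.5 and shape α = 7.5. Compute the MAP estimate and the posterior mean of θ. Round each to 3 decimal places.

θ_MAP = 5.500, E[θ|data] = 6.346

The Pareto density is strictly decreasing on [x_m, ∞), so the mode is x_m = 5.500.
Mean = α·x_m/(α−1) = 7.5·5.5/6.5 = 6.346.
Right-skewed posterior ⇒ mode < mean.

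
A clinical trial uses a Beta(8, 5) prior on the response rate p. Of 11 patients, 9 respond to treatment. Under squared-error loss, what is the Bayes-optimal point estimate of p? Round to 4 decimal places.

Posterior: Beta(8+9, 5+2) = Beta(17, 7).
Mode = (17−1)/(17+7−2) = 16/22 = 0.7273.
Mean = 17/(17+7) = 17/24 = 0.7083.
Squared-error loss ⇒ the optimal estimator is the posterior mean.

0.7083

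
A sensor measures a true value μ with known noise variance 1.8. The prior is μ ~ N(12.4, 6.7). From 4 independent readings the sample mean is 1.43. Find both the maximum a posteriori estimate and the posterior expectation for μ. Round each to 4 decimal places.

μ_MAP = 2.1204, E[μ|data] = 2.1204

Posterior for μ is Normal. Precision-weighted mean: (1/6.7·12.4 + 4/1.8·1.43) / (1/6.7 + 4/1.8) = 2.1204.
A Normal posterior is symmetric, so mode = mean.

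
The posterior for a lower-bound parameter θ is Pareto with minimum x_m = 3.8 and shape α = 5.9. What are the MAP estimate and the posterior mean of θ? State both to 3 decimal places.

The Pareto density is strictly decreasing on [x_m, ∞), so the mode is x_m = 3.800.
Mean = α·x_m/(α−1) = 5.9·3.8/4.9 = 4.576.

θ_MAP = 3.800, E[θ|data] = 4.576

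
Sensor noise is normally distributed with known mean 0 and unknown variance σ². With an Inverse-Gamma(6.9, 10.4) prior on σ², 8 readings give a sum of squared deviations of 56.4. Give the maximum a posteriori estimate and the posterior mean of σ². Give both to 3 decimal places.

MAP = 3.244, posterior mean = 3.899

Posterior: Inverse-Gamma(shape = 6.9+8/2 = 10.9, scale = 10.4+56.4/2 = 38.6).
Mode = β/(α+1) = 38.6/11.9 = 3.244.
Mean = β/(α−1) = 38.6/9.9 = 3.899.
Mean > mode: the posterior has a right tail.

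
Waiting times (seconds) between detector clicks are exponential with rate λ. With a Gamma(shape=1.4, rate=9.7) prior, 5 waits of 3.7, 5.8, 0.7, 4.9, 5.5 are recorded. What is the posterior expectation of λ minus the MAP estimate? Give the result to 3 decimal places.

0.033

Σ times = 20.6. Posterior: Gamma(shape = 1.4+5 = 6.4, rate = 9.7+20.6 = 30.3).
Mode = (α−1)/β = 5.4/30.3 = 0.178.
Mean = α/β = 6.4/30.3 = 0.211.
Difference = 0.211 − 0.178 = 0.033.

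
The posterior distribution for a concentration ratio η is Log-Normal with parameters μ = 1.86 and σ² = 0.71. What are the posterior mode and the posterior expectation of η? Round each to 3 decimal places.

posterior mode = 3.158, posterior expectation = 9.161

Mode = exp(μ − σ²) = exp(1.15) = 3.158.
Mean = exp(μ + σ²/2) = exp(2.215) = 9.161.
The mean is pulled above the mode by the posterior's right skew.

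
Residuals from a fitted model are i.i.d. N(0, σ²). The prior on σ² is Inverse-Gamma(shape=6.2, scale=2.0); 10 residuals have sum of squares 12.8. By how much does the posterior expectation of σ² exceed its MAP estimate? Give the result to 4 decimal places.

Posterior: Inverse-Gamma(shape = 6.2+10/2 = 11.2, scale = 2.0+12.8/2 = 8.4).
Mode = β/(α+1) = 8.4/12.2 = 0.6885.
Mean = β/(α−1) = 8.4/10.2 = 0.8235.
Difference = 0.8235 − 0.6885 = 0.1350.

0.1350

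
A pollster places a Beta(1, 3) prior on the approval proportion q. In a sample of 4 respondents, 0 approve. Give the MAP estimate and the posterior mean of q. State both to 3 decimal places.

MAP = 0.000, posterior mean = 0.125

Posterior: Beta(1+0, 3+4) = Beta(1, 7).
Since α = 1 ≤ 1 and β > 1, the Beta density is monotone decreasing on [0,1]; the mode is at 0.
Mean = 1/(1+7) = 0.125.
The mean is pulled above the mode by the posterior's right skew.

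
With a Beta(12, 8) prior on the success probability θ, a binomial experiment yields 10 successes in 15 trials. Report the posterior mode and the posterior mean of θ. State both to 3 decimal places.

posterior mode = 0.636, posterior mean = 0.629

Posterior: Beta(12+10, 8+5) = Beta(22, 13).
Mode = (22−1)/(22+13−2) = 21/33 = 0.636.
Mean = 22/(22+13) = 22/35 = 0.629.
The mean is pulled below the mode by the posterior's left skew.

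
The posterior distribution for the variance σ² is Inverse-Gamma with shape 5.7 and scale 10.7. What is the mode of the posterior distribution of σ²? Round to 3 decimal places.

Mode = β/(α+1) = 10.7/6.7 = 1.597.
Mean = β/(α−1) = 10.7/4.7 = 2.277.
This is the posterior mode — the MAP estimate.

1.597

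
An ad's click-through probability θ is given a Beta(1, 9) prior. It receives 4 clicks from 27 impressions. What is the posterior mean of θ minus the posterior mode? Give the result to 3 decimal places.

0.021

Posterior: Beta(1+4, 9+23) = Beta(5, 32).
Mode = (5−1)/(5+32−2) = 4/35 = 0.114.
Mean = 5/(5+32) = 5/37 = 0.135.
Difference = 0.135 − 0.114 = 0.021.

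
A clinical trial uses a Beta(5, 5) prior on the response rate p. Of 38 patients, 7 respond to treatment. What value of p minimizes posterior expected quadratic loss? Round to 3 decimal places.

Posterior: Beta(5+7, 5+31) = Beta(12, 36).
Mode = (12−1)/(12+36−2) = 11/46 = 0.239.
Mean = 12/(12+36) = 12/48 = 0.250.
Quadratic loss ⇒ the optimal estimator is the posterior mean.

0.250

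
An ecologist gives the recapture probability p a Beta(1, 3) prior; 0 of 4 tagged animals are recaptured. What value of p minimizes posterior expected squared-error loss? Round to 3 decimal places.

Posterior: Beta(1+0, 3+4) = Beta(1, 7).
Since α = 1 ≤ 1 and β > 1, the Beta density is monotone decreasing on [0,1]; the mode is at 0.
Mean = 1/(1+7) = 0.125.
Squared-error loss ⇒ the optimal estimator is the posterior mean.

0.125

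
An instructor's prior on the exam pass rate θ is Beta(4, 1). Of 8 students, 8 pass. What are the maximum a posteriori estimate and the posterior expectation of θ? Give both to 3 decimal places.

MAP = 1.000; posterior mean = 0.923

Posterior: Beta(4+8, 1+0) = Beta(12, 1).
Since β = 1 ≤ 1 and α > 1, the Beta density is monotone increasing on [0,1]; the mode is at 1.
Mean = 12/(12+1) = 0.923.
The posterior is left-skewed, so the mode exceeds the mean.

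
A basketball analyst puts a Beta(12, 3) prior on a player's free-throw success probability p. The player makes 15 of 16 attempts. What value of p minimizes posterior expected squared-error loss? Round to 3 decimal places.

Posterior: Beta(12+15, 3+1) = Beta(27, 4).
Mode = (27−1)/(27+4−2) = 26/29 = 0.897.
Mean = 27/(27+4) = 27/31 = 0.871.
Squared-error loss ⇒ the optimal estimator is the posterior mean.

0.871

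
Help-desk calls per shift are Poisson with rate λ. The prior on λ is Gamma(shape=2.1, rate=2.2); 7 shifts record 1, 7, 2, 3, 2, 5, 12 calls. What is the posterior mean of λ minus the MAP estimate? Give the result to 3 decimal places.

Σ counts = 32. Posterior: Gamma(shape = 2.1+32 = 34.1, rate = 2.2+7 = 9.2).
Mode = (α−1)/β = 33.1/9.2 = 3.598.
Mean = α/β = 34.1/9.2 = 3.707.
Difference = 3.707 − 3.598 = 0.109.
The posterior is right-skewed, so the mean exceeds the mode.

0.109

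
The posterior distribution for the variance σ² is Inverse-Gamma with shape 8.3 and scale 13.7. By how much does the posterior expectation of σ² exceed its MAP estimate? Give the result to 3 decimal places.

0.404

Mode = β/(α+1) = 13.7/9.3 = 1.473.
Mean = β/(α−1) = 13.7/7.3 = 1.877.
Difference = 1.877 − 1.473 = 0.404.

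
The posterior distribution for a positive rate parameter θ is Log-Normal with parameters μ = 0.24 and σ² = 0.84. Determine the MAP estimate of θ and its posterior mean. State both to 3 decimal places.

θ_MAP = 0.549, E[θ|data] = 1.935

Mode = exp(μ − σ²) = exp(-0.60) = 0.549.
Mean = exp(μ + σ²/2) = exp(0.660) = 1.935.
Mean > mode: the posterior has a right tail.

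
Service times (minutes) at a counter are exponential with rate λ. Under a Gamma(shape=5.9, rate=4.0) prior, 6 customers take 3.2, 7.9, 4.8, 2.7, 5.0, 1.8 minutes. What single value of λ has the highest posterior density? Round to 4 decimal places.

Σ times = 25.4. Posterior: Gamma(shape = 5.9+6 = 11.9, rate = 4.0+25.4 = 29.4).
Mode = (α−1)/β = 10.9/29.4 = 0.3707.
Mean = α/β = 11.9/29.4 = 0.4048.
This is the posterior mode — the MAP estimate.

0.3707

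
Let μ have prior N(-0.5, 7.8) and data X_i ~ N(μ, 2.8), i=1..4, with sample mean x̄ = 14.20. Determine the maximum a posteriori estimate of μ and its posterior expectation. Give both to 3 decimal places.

MAP: 12.989. Posterior mean: 12.989.

Posterior for μ is Normal. Precision-weighted mean: (1/7.8·-0.5 + 4/2.8·14.20) / (1/7.8 + 4/2.8) = 12.989.
A Normal posterior is symmetric, so mode = mean.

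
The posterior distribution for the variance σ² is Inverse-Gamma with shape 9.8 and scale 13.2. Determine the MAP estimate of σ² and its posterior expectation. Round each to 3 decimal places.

σ²_MAP = 1.222, E[σ²|data] = 1.500

Mode = β/(α+1) = 13.2/10.8 = 1.222.
Mean = β/(α−1) = 13.2/8.8 = 1.500.
The mean is pulled above the mode by the posterior's right skew.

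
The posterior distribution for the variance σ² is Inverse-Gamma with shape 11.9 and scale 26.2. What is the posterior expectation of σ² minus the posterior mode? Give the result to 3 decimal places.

0.373

Mode = β/(α+1) = 26.2/12.9 = 2.031.
Mean = β/(α−1) = 26.2/10.9 = 2.404.
Difference = 2.404 − 2.031 = 0.373.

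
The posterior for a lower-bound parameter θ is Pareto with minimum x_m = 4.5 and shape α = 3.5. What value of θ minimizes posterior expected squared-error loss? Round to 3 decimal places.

6.300

The Pareto density is strictly decreasing on [x_m, ∞), so the mode is x_m = 4.500.
Mean = α·x_m/(α−1) = 3.5·4.5/2.5 = 6.300.
Squared-error loss ⇒ the optimal estimator is the posterior mean.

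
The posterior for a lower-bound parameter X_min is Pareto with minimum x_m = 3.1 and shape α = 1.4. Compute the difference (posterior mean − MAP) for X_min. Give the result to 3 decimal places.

7.750

The Pareto density is strictly decreasing on [x_m, ∞), so the mode is x_m = 3.100.
Mean = α·x_m/(α−1) = 1.4·3.1/0.4 = 10.850.
Difference = 10.850 − 3.100 = 7.750.
Mean > mode: the posterior has a right tail.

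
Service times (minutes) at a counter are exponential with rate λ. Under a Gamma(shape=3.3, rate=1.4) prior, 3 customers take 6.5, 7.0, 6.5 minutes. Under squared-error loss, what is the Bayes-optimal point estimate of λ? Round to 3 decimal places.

Σ times = 20.0. Posterior: Gamma(shape = 3.3+3 = 6.3, rate = 1.4+20.0 = 21.4).
Mode = (α−1)/β = 5.3/21.4 = 0.248.
Mean = α/β = 6.3/21.4 = 0.294.
Squared-error loss ⇒ the optimal estimator is the posterior mean.

0.294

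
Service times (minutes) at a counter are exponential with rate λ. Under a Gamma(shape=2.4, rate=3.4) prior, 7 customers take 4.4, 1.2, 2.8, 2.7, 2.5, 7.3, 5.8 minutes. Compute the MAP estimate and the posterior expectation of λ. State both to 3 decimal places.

Σ times = 26.7. Posterior: Gamma(shape = 2.4+7 = 9.4, rate = 3.4+26.7 = 30.1).
Mode = (α−1)/β = 8.4/30.1 = 0.279.
Mean = α/β = 9.4/30.1 = 0.312.

MAP = 0.279, posterior mean = 0.312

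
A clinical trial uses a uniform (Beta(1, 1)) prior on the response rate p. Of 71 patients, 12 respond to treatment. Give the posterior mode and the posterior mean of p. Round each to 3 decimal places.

MAP: 0.169. Posterior mean: 0.178.

Posterior: Beta(1+12, 1+59) = Beta(13, 60).
Mode = (13−1)/(13+60−2) = 12/71 = 0.169.
With a flat prior the MAP equals the MLE, 12/71.
Mean = 13/(13+60) = 13/73 = 0.178.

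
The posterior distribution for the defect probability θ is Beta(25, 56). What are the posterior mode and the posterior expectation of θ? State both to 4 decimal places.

Mode = (25−1)/(25+56−2) = 24/79 = 0.3038.
Mean = 25/(25+56) = 25/81 = 0.3086.

MAP = 0.3038; posterior mean = 0.3086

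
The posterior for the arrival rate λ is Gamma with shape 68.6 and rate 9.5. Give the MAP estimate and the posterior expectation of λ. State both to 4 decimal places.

Mode = (α−1)/β = 67.6/9.5 = 7.1158.
Mean = α/β = 68.6/9.5 = 7.2211.
Right-skewed posterior ⇒ mode < mean.

MAP = 7.1158; posterior mean = 7.2211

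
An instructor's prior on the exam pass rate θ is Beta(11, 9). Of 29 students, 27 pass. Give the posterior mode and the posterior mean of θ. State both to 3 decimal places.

Posterior: Beta(11+27, 9+2) = Beta(38, 11).
Mode = (38−1)/(38+11−2) = 37/47 = 0.787.
Mean = 38/(38+11) = 38/49 = 0.776.

MAP = 0.787; posterior mean = 0.776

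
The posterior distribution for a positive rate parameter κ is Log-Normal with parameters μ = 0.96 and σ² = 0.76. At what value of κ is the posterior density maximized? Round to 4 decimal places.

1.2214

Mode = exp(μ − σ²) = exp(0.20) = 1.2214.
Mean = exp(μ + σ²/2) = exp(1.340) = 3.8190.
This is the posterior mode — the MAP estimate.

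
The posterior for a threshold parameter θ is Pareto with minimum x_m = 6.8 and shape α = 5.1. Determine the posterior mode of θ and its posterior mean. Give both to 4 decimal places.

The Pareto density is strictly decreasing on [x_m, ∞), so the mode is x_m = 6.8000.
Mean = α·x_m/(α−1) = 5.1·6.8/4.1 = 8.4585.
Right-skewed posterior ⇒ mode < mean.

posterior mode = 6.8000, posterior mean = 8.4585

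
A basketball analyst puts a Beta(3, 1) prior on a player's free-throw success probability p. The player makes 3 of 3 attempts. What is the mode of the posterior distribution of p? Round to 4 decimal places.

1.0000

Posterior: Beta(3+3, 1+0) = Beta(6, 1).
Since β = 1 ≤ 1 and α > 1, the Beta density is monotone increasing on [0,1]; the mode is at 1.
Mean = 6/(6+1) = 0.8571.
This is the posterior mode — the MAP estimate.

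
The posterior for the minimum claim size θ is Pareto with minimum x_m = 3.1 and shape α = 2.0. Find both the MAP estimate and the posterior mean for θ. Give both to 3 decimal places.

MAP: 3.100. Posterior mean: 6.200.

The Pareto density is strictly decreasing on [x_m, ∞), so the mode is x_m = 3.100.
Mean = α·x_m/(α−1) = 2.0·3.1/1.0 = 6.200.
The posterior is right-skewed, so the mean exceeds the mode.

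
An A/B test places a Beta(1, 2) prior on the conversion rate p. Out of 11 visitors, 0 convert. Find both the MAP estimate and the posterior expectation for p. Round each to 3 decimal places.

Posterior: Beta(1+0, 2+11) = Beta(1, 13).
Since α = 1 ≤ 1 and β > 1, the Beta density is monotone decreasing on [0,1]; the mode is at 0.
Mean = 1/(1+13) = 0.071.

MAP = 0.000, posterior mean = 0.071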